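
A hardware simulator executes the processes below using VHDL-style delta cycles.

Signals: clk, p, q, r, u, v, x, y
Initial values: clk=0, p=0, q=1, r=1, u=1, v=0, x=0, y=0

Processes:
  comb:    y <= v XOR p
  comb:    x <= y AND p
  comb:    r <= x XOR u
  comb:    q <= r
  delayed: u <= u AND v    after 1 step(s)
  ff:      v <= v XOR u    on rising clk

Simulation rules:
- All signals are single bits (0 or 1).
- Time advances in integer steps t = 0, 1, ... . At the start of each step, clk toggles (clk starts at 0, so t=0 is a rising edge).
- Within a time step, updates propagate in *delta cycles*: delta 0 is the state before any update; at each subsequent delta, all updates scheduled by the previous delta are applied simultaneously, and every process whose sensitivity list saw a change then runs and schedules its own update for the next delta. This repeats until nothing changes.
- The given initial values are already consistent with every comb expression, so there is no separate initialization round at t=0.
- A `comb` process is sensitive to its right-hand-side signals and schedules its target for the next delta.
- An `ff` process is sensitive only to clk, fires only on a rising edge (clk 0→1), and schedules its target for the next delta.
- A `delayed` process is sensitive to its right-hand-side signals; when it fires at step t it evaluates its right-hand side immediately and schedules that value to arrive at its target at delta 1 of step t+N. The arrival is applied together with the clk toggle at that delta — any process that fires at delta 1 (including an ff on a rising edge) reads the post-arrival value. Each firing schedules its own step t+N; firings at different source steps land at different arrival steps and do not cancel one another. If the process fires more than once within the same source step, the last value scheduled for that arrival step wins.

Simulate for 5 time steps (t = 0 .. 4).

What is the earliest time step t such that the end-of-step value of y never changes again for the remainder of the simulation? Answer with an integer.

t0.Δ0 p=0 q=1 x=0 r=1 v=0 u=1 y=0 clk=0
t0.Δ1 p=0 q=1 x=0 r=1 v=0 u=1 y=0 clk=1
t0.Δ2 p=0 q=1 x=0 r=1 v=1 u=1 y=0 clk=1
t0.Δ3 p=0 q=1 x=0 r=1 v=1 u=1 y=1 clk=1
t1.Δ0 p=0 q=1 x=0 r=1 v=1 u=1 y=1 clk=1
t1.Δ1 p=0 q=1 x=0 r=1 v=1 u=1 y=1 clk=0
t2.Δ0 p=0 q=1 x=0 r=1 v=1 u=1 y=1 clk=0
t2.Δ1 p=0 q=1 x=0 r=1 v=1 u=1 y=1 clk=1
t2.Δ2 p=0 q=1 x=0 r=1 v=0 u=1 y=1 clk=1
t2.Δ3 p=0 q=1 x=0 r=1 v=0 u=1 y=0 clk=1
t3.Δ0 p=0 q=1 x=0 r=1 v=0 u=1 y=0 clk=1
t3.Δ1 p=0 q=1 x=0 r=1 v=0 u=0 y=0 clk=0
t3.Δ2 p=0 q=1 x=0 r=0 v=0 u=0 y=0 clk=0
t3.Δ3 p=0 q=0 x=0 r=0 v=0 u=0 y=0 clk=0
t4.Δ0 p=0 q=0 x=0 r=0 v=0 u=0 y=0 clk=0
t4.Δ1 p=0 q=0 x=0 r=0 v=0 u=0 y=0 clk=1

2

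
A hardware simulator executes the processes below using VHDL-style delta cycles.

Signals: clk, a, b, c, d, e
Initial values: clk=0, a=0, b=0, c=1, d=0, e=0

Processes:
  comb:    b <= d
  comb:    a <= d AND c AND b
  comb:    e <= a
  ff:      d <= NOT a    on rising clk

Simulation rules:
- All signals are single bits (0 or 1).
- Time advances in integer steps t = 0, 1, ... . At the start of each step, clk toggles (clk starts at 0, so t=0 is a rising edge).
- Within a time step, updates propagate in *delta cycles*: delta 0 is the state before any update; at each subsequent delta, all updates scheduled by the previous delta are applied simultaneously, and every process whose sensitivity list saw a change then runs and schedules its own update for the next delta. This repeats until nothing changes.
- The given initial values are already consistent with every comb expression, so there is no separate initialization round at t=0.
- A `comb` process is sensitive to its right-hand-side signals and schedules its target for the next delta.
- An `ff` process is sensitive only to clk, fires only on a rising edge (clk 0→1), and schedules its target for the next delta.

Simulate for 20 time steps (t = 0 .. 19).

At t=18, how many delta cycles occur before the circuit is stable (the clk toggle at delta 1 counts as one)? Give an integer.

[bits: b,clk,e,d,a,c]
t=0: Δ0=000001 Δ1=010001 Δ2=010101 Δ3=110101 Δ4=110111 Δ5=111111 | 5Δ
t=1: Δ0=111111 Δ1=101111 | 1Δ
t=2: Δ0=101111 Δ1=111111 Δ2=111011 Δ3=011001 Δ4=010001 | 4Δ
t=3: Δ0=010001 Δ1=000001 | 1Δ
t=4: Δ0=000001 Δ1=010001 Δ2=010101 Δ3=110101 Δ4=110111 Δ5=111111 | 5Δ
t=5: Δ0=111111 Δ1=101111 | 1Δ
t=6: Δ0=101111 Δ1=111111 Δ2=111011 Δ3=011001 Δ4=010001 | 4Δ
t=7: Δ0=010001 Δ1=000001 | 1Δ
t=8: Δ0=000001 Δ1=010001 Δ2=010101 Δ3=110101 Δ4=110111 Δ5=111111 | 5Δ
t=9: Δ0=111111 Δ1=101111 | 1Δ
t=10: Δ0=101111 Δ1=111111 Δ2=111011 Δ3=011001 Δ4=010001 | 4Δ
t=11: Δ0=010001 Δ1=000001 | 1Δ
t=12: Δ0=000001 Δ1=010001 Δ2=010101 Δ3=110101 Δ4=110111 Δ5=111111 | 5Δ
t=13: Δ0=111111 Δ1=101111 | 1Δ
t=14: Δ0=101111 Δ1=111111 Δ2=111011 Δ3=011001 Δ4=010001 | 4Δ
t=15: Δ0=010001 Δ1=000001 | 1Δ
t=16: Δ0=000001 Δ1=010001 Δ2=010101 Δ3=110101 Δ4=110111 Δ5=111111 | 5Δ
t=17: Δ0=111111 Δ1=101111 | 1Δ
t=18: Δ0=101111 Δ1=111111 Δ2=111011 Δ3=011001 Δ4=010001 | 4Δ
t=19: Δ0=010001 Δ1=000001 | 1Δ

4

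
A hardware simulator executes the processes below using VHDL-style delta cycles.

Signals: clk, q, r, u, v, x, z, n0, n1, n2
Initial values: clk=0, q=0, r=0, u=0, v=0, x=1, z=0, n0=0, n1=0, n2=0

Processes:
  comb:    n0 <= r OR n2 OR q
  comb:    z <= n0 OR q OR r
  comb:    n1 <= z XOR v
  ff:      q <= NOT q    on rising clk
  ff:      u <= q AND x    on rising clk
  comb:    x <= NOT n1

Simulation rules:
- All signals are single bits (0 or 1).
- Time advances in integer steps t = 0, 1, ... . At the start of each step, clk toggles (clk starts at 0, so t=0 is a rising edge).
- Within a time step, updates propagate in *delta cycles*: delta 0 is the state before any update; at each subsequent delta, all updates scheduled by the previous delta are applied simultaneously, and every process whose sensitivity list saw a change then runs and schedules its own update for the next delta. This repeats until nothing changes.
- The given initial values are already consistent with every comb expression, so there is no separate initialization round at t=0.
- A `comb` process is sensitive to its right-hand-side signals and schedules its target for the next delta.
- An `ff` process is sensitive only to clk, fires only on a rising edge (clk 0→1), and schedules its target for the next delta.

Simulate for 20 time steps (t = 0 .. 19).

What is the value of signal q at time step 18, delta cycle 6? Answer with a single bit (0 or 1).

[bits: x,v,n2,clk,z,n0,u,r,q,n1]
t=0: Δ0=1000000000 Δ1=1001000000 Δ2=1001000010 Δ3=1001110010 Δ4=1001110011 Δ5=0001110011 | 5Δ
t=1: Δ0=0001110011 Δ1=0000110011 | 1Δ
t=2: Δ0=0000110011 Δ1=0001110011 Δ2=0001110001 Δ3=0001100001 Δ4=0001000001 Δ5=0001000000 Δ6=1001000000 | 6Δ
t=3: Δ0=1001000000 Δ1=1000000000 | 1Δ
t=4: Δ0=1000000000 Δ1=1001000000 Δ2=1001000010 Δ3=1001110010 Δ4=1001110011 Δ5=0001110011 | 5Δ
t=5: Δ0=0001110011 Δ1=0000110011 | 1Δ
t=6: Δ0=0000110011 Δ1=0001110011 Δ2=0001110001 Δ3=0001100001 Δ4=0001000001 Δ5=0001000000 Δ6=1001000000 | 6Δ
t=7: Δ0=1001000000 Δ1=1000000000 | 1Δ
t=8: Δ0=1000000000 Δ1=1001000000 Δ2=1001000010 Δ3=1001110010 Δ4=1001110011 Δ5=0001110011 | 5Δ
t=9: Δ0=0001110011 Δ1=0000110011 | 1Δ
t=10: Δ0=0000110011 Δ1=0001110011 Δ2=0001110001 Δ3=0001100001 Δ4=0001000001 Δ5=0001000000 Δ6=1001000000 | 6Δ
t=11: Δ0=1001000000 Δ1=1000000000 | 1Δ
t=12: Δ0=1000000000 Δ1=1001000000 Δ2=1001000010 Δ3=1001110010 Δ4=1001110011 Δ5=0001110011 | 5Δ
t=13: Δ0=0001110011 Δ1=0000110011 | 1Δ
t=14: Δ0=0000110011 Δ1=0001110011 Δ2=0001110001 Δ3=0001100001 Δ4=0001000001 Δ5=0001000000 Δ6=1001000000 | 6Δ
t=15: Δ0=1001000000 Δ1=1000000000 | 1Δ
t=16: Δ0=1000000000 Δ1=1001000000 Δ2=1001000010 Δ3=1001110010 Δ4=1001110011 Δ5=0001110011 | 5Δ
t=17: Δ0=0001110011 Δ1=0000110011 | 1Δ
t=18: Δ0=0000110011 Δ1=0001110011 Δ2=0001110001 Δ3=0001100001 Δ4=0001000001 Δ5=0001000000 Δ6=1001000000 | 6Δ
t=19: Δ0=1001000000 Δ1=1000000000 | 1Δ

0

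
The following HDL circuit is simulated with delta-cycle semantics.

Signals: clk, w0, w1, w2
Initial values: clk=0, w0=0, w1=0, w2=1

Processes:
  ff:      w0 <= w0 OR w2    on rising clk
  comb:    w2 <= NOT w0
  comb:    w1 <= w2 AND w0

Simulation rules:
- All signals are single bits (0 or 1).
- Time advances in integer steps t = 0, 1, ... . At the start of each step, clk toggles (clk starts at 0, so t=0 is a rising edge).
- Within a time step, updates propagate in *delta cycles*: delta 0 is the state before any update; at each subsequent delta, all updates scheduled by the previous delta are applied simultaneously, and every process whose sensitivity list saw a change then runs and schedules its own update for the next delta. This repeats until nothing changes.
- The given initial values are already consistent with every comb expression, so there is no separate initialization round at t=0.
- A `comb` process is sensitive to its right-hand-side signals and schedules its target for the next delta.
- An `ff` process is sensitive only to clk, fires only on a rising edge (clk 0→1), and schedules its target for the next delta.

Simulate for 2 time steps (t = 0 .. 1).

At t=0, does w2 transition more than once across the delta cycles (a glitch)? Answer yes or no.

[bits: w2,w0,w1,clk]
t=0: Δ0=1000 Δ1=1001 Δ2=1101 Δ3=0111 Δ4=0101 | 4Δ
t=1: Δ0=0101 Δ1=0100 | 1Δ

no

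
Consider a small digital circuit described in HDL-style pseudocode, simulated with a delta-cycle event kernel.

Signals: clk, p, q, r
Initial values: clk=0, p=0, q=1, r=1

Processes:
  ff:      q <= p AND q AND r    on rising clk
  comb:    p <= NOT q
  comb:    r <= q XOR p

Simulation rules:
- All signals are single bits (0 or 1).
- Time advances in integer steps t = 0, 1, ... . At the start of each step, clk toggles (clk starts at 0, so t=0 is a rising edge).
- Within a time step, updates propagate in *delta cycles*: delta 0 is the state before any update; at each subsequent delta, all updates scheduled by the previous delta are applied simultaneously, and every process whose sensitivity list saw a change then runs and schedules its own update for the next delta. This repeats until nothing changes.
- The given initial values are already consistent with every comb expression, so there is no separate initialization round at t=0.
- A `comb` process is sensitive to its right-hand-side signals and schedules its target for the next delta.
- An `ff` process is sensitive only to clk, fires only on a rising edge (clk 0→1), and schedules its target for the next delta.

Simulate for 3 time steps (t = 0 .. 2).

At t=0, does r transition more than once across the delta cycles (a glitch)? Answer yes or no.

t0.Δ0 r=1 q=1 p=0 clk=0
t0.Δ1 r=1 q=1 p=0 clk=1
t0.Δ2 r=1 q=0 p=0 clk=1
t0.Δ3 r=0 q=0 p=1 clk=1
t0.Δ4 r=1 q=0 p=1 clk=1
t1.Δ0 r=1 q=0 p=1 clk=1
t1.Δ1 r=1 q=0 p=1 clk=0
t2.Δ0 r=1 q=0 p=1 clk=0
t2.Δ1 r=1 q=0 p=1 clk=1

yes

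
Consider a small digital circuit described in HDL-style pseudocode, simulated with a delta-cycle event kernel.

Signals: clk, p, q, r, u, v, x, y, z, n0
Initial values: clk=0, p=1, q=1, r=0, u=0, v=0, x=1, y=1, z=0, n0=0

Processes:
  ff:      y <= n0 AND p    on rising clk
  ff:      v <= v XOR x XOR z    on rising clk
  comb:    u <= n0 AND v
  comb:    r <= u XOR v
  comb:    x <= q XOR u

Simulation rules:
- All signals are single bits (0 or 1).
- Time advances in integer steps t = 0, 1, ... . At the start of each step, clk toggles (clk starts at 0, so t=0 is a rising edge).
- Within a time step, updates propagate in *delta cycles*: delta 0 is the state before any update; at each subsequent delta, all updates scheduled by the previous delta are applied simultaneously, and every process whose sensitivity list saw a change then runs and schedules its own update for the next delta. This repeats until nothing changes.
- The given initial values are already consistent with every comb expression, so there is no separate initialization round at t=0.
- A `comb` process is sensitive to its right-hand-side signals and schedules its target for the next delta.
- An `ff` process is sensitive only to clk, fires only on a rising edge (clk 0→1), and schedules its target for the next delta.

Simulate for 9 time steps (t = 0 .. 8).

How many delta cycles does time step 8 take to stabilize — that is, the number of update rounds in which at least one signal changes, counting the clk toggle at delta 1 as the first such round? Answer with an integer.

3

[bits: u,z,v,r,x,y,p,clk,n0,q]
t=0: Δ0=0000111001 Δ1=0000111101 Δ2=0010101101 Δ3=0011101101 | 3Δ
t=1: Δ0=0011101101 Δ1=0011101001 | 1Δ
t=2: Δ0=0011101001 Δ1=0011101101 Δ2=0001101101 Δ3=0000101101 | 3Δ
t=3: Δ0=0000101101 Δ1=0000101001 | 1Δ
t=4: Δ0=0000101001 Δ1=0000101101 Δ2=0010101101 Δ3=0011101101 | 3Δ
t=5: Δ0=0011101101 Δ1=0011101001 | 1Δ
t=6: Δ0=0011101001 Δ1=0011101101 Δ2=0001101101 Δ3=0000101101 | 3Δ
t=7: Δ0=0000101101 Δ1=0000101001 | 1Δ
t=8: Δ0=0000101001 Δ1=0000101101 Δ2=0010101101 Δ3=0011101101 | 3Δ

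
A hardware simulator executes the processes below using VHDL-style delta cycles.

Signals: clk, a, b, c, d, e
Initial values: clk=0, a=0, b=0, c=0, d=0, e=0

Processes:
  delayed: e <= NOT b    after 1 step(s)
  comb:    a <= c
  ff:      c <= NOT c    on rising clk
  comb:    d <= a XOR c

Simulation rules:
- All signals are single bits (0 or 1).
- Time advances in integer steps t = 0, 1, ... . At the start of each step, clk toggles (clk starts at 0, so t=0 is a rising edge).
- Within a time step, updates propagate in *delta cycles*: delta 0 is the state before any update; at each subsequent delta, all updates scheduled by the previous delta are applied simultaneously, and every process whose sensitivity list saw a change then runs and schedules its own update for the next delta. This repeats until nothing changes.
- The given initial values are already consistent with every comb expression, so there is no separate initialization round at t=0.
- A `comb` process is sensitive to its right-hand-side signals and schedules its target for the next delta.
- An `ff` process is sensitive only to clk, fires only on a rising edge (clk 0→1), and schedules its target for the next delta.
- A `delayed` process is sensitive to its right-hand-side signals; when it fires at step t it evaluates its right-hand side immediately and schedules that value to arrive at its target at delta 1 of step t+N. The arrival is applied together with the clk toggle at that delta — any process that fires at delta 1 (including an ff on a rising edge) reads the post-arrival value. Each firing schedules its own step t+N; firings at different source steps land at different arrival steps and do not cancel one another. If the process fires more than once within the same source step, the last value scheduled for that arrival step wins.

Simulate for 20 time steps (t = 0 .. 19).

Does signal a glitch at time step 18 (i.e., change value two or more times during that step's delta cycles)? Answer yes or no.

[bits: b,c,a,d,e,clk]
t=0: Δ0=000000 Δ1=000001 Δ2=010001 Δ3=011101 Δ4=011001 | 4Δ
t=1: Δ0=011001 Δ1=011000 | 1Δ
t=2: Δ0=011000 Δ1=011001 Δ2=001001 Δ3=000101 Δ4=000001 | 4Δ
t=3: Δ0=000001 Δ1=000000 | 1Δ
t=4: Δ0=000000 Δ1=000001 Δ2=010001 Δ3=011101 Δ4=011001 | 4Δ
t=5: Δ0=011001 Δ1=011000 | 1Δ
t=6: Δ0=011000 Δ1=011001 Δ2=001001 Δ3=000101 Δ4=000001 | 4Δ
t=7: Δ0=000001 Δ1=000000 | 1Δ
t=8: Δ0=000000 Δ1=000001 Δ2=010001 Δ3=011101 Δ4=011001 | 4Δ
t=9: Δ0=011001 Δ1=011000 | 1Δ
t=10: Δ0=011000 Δ1=011001 Δ2=001001 Δ3=000101 Δ4=000001 | 4Δ
t=11: Δ0=000001 Δ1=000000 | 1Δ
t=12: Δ0=000000 Δ1=000001 Δ2=010001 Δ3=011101 Δ4=011001 | 4Δ
t=13: Δ0=011001 Δ1=011000 | 1Δ
t=14: Δ0=011000 Δ1=011001 Δ2=001001 Δ3=000101 Δ4=000001 | 4Δ
t=15: Δ0=000001 Δ1=000000 | 1Δ
t=16: Δ0=000000 Δ1=000001 Δ2=010001 Δ3=011101 Δ4=011001 | 4Δ
t=17: Δ0=011001 Δ1=011000 | 1Δ
t=18: Δ0=011000 Δ1=011001 Δ2=001001 Δ3=000101 Δ4=000001 | 4Δ
t=19: Δ0=000001 Δ1=000000 | 1Δ

no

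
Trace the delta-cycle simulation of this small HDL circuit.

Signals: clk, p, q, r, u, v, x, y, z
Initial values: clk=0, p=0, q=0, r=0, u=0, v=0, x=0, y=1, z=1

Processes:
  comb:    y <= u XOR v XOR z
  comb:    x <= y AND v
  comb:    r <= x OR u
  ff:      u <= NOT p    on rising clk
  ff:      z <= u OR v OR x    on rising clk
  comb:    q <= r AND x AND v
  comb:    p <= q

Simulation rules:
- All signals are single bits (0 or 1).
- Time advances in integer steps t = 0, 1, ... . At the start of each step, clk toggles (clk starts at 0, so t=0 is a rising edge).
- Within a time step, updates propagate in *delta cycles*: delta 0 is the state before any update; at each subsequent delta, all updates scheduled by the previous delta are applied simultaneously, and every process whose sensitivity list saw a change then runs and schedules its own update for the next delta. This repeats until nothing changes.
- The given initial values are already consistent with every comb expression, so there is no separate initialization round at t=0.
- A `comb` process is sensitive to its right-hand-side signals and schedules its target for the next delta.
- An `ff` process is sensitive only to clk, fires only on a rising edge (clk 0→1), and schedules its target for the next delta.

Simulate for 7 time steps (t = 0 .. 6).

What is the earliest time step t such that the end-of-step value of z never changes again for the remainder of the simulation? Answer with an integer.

[bits: z,p,r,y,q,v,u,x,clk]
t=0: Δ0=100100000 Δ1=100100001 Δ2=000100101 Δ3=001100101 | 3Δ
t=1: Δ0=001100101 Δ1=001100100 | 1Δ
t=2: Δ0=001100100 Δ1=001100101 Δ2=101100101 Δ3=101000101 | 3Δ
t=3: Δ0=101000101 Δ1=101000100 | 1Δ
t=4: Δ0=101000100 Δ1=101000101 | 1Δ
t=5: Δ0=101000101 Δ1=101000100 | 1Δ
t=6: Δ0=101000100 Δ1=101000101 | 1Δ

2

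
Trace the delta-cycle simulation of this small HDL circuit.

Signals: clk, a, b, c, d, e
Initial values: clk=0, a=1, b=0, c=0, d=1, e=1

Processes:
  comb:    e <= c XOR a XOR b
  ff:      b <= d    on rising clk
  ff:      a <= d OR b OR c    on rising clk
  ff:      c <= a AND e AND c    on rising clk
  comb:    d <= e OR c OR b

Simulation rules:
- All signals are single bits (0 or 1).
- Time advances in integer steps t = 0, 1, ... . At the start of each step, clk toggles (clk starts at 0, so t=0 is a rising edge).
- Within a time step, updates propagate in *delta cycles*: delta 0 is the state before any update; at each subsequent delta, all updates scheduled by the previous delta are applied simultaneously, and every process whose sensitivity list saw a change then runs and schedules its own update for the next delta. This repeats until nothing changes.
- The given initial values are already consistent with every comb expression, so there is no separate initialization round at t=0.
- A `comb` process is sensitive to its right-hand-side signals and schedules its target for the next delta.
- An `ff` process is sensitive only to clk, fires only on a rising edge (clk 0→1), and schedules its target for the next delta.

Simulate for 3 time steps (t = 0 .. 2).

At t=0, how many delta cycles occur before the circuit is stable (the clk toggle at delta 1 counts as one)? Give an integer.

3

[bits: b,d,e,clk,c,a]
t=0: Δ0=011001 Δ1=011101 Δ2=111101 Δ3=110101 | 3Δ
t=1: Δ0=110101 Δ1=110001 | 1Δ
t=2: Δ0=110001 Δ1=110101 | 1Δ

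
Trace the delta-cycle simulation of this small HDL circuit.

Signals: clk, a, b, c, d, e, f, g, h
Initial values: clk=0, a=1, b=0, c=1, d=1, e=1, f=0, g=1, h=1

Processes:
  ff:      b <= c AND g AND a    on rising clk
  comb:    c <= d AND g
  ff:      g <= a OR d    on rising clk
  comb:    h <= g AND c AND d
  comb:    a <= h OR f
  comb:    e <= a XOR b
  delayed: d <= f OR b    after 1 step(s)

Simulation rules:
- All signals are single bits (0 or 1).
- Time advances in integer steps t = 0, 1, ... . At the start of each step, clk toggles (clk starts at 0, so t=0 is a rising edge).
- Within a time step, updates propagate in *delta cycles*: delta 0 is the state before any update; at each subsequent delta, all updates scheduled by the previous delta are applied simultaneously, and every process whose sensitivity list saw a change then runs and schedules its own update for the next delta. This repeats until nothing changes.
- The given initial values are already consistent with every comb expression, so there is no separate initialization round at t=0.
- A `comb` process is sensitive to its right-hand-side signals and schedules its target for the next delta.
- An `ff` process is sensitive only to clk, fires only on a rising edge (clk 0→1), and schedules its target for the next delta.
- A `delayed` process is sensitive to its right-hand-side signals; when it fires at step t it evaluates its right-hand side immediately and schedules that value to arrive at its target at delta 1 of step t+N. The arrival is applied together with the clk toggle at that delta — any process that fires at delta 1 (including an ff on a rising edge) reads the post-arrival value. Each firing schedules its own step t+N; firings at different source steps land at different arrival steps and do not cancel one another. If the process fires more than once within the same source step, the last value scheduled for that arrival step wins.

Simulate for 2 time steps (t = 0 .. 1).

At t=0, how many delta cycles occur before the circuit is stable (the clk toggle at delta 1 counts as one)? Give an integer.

t0.Δ0 d=1 e=1 g=1 a=1 f=0 h=1 clk=0 c=1 b=0
t0.Δ1 d=1 e=1 g=1 a=1 f=0 h=1 clk=1 c=1 b=0
t0.Δ2 d=1 e=1 g=1 a=1 f=0 h=1 clk=1 c=1 b=1
t0.Δ3 d=1 e=0 g=1 a=1 f=0 h=1 clk=1 c=1 b=1
t1.Δ0 d=1 e=0 g=1 a=1 f=0 h=1 clk=1 c=1 b=1
t1.Δ1 d=1 e=0 g=1 a=1 f=0 h=1 clk=0 c=1 b=1

3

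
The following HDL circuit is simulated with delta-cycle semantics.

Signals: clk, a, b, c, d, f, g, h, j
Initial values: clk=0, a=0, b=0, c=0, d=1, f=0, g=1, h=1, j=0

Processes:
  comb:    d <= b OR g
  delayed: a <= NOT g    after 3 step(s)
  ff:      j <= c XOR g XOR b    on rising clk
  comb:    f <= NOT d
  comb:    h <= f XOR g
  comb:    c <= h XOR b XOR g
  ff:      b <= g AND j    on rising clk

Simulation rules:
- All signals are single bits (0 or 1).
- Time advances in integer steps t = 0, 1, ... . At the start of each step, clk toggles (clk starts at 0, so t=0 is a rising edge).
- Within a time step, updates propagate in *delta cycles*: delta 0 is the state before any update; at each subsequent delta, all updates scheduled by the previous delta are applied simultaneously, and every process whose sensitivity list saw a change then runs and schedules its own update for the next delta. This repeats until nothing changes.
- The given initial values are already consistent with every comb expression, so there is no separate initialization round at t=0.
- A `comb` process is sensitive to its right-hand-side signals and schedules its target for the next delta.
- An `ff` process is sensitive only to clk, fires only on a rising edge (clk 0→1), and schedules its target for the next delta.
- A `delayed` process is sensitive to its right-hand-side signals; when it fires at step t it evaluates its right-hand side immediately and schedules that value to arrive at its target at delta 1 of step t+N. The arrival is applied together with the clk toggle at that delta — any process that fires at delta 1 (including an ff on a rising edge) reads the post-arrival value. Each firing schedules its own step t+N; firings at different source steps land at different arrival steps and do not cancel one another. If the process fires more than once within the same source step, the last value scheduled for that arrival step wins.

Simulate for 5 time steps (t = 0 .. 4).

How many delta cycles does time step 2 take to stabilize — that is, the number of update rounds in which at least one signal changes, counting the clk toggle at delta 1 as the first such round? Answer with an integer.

[bits: f,g,d,h,j,b,c,a,clk]
t=0: Δ0=011100000 Δ1=011100001 Δ2=011110001 | 2Δ
t=1: Δ0=011110001 Δ1=011110000 | 1Δ
t=2: Δ0=011110000 Δ1=011110001 Δ2=011111001 Δ3=011111101 | 3Δ
t=3: Δ0=011111101 Δ1=011111100 | 1Δ
t=4: Δ0=011111100 Δ1=011111101 | 1Δ

3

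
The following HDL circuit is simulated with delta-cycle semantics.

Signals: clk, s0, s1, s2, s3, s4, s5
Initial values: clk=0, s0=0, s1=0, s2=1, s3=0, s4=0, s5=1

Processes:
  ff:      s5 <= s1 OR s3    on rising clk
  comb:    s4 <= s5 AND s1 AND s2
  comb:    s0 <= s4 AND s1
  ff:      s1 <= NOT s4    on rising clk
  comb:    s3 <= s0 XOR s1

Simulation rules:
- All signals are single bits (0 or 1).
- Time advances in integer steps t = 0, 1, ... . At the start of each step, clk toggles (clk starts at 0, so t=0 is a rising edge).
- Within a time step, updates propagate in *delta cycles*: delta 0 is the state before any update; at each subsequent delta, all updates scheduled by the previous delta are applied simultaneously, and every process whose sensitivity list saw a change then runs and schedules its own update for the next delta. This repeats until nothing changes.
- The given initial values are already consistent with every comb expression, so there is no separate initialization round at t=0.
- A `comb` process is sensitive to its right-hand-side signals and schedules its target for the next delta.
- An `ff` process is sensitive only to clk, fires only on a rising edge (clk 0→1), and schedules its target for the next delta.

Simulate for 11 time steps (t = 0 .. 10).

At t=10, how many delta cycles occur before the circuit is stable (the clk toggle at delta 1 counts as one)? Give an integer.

4

t=0 Δ0: s0=0 s1=0 clk=0 s5=1 s2=1 s4=0 s3=0
  Δ1: clk:0→1
  Δ2: s1:0→1, s5:1→0
  Δ3: s3:0→1
  (3Δ to stable)
t=1 Δ0: s0=0 s1=1 clk=1 s5=0 s2=1 s4=0 s3=1
  Δ1: clk:1→0
  (1Δ to stable)
t=2 Δ0: s0=0 s1=1 clk=0 s5=0 s2=1 s4=0 s3=1
  Δ1: clk:0→1
  Δ2: s5:0→1
  Δ3: s4:0→1
  Δ4: s0:0→1
  Δ5: s3:1→0
  (5Δ to stable)
t=3 Δ0: s0=1 s1=1 clk=1 s5=1 s2=1 s4=1 s3=0
  Δ1: clk:1→0
  (1Δ to stable)
t=4 Δ0: s0=1 s1=1 clk=0 s5=1 s2=1 s4=1 s3=0
  Δ1: clk:0→1
  Δ2: s1:1→0
  Δ3: s0:1→0, s4:1→0, s3:0→1
  Δ4: s3:1→0
  (4Δ to stable)
t=5 Δ0: s0=0 s1=0 clk=1 s5=1 s2=1 s4=0 s3=0
  Δ1: clk:1→0
  (1Δ to stable)
t=6 Δ0: s0=0 s1=0 clk=0 s5=1 s2=1 s4=0 s3=0
  Δ1: clk:0→1
  Δ2: s1:0→1, s5:1→0
  Δ3: s3:0→1
  (3Δ to stable)
t=7 Δ0: s0=0 s1=1 clk=1 s5=0 s2=1 s4=0 s3=1
  Δ1: clk:1→0
  (1Δ to stable)
t=8 Δ0: s0=0 s1=1 clk=0 s5=0 s2=1 s4=0 s3=1
  Δ1: clk:0→1
  Δ2: s5:0→1
  Δ3: s4:0→1
  Δ4: s0:0→1
  Δ5: s3:1→0
  (5Δ to stable)
t=9 Δ0: s0=1 s1=1 clk=1 s5=1 s2=1 s4=1 s3=0
  Δ1: clk:1→0
  (1Δ to stable)
t=10 Δ0: s0=1 s1=1 clk=0 s5=1 s2=1 s4=1 s3=0
  Δ1: clk:0→1
  Δ2: s1:1→0
  Δ3: s0:1→0, s4:1→0, s3:0→1
  Δ4: s3:1→0
  (4Δ to stable)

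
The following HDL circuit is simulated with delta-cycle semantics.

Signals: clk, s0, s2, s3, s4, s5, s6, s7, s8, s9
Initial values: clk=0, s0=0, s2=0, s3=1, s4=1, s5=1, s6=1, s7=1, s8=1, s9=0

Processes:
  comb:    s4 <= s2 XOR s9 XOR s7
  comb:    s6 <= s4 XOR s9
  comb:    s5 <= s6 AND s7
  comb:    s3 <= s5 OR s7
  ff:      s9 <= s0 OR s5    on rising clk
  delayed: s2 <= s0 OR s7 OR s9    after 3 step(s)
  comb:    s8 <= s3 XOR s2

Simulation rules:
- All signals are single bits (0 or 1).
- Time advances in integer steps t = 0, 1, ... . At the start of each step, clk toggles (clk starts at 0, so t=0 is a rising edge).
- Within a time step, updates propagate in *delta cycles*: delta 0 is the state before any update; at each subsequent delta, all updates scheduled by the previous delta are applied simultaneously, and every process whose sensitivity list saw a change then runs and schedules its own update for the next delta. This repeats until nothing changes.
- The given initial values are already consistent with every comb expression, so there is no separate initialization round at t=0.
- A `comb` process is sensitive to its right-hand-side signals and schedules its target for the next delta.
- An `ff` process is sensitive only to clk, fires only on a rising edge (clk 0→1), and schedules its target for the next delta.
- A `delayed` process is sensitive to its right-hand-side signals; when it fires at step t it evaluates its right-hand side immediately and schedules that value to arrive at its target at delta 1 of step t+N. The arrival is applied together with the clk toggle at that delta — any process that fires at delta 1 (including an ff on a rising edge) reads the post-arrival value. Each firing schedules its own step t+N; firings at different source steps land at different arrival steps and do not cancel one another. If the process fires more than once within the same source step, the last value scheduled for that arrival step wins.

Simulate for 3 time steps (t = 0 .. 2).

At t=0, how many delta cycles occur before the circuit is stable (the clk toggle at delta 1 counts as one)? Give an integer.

t=0 Δ0: clk=0 s8=1 s2=0 s0=0 s7=1 s5=1 s9=0 s6=1 s3=1 s4=1
  Δ1: clk:0→1
  Δ2: s9:0→1
  Δ3: s6:1→0, s4:1→0
  Δ4: s5:1→0, s6:0→1
  Δ5: s5:0→1
  (5Δ to stable)
t=1 Δ0: clk=1 s8=1 s2=0 s0=0 s7=1 s5=1 s9=1 s6=1 s3=1 s4=0
  Δ1: clk:1→0
  (1Δ to stable)
t=2 Δ0: clk=0 s8=1 s2=0 s0=0 s7=1 s5=1 s9=1 s6=1 s3=1 s4=0
  Δ1: clk:0→1
  (1Δ to stable)

5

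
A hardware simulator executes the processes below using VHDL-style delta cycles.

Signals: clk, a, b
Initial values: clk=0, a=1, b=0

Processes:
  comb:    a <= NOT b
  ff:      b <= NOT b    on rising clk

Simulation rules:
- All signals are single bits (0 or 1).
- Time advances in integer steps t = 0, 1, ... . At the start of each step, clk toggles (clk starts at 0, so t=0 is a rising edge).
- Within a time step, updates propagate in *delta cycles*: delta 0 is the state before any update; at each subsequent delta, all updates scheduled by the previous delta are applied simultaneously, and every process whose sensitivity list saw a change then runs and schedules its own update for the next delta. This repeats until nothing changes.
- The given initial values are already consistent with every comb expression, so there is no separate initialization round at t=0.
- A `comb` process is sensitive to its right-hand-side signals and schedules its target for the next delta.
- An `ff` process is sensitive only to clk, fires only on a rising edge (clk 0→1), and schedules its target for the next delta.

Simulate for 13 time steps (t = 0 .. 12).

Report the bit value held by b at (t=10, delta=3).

0

t0.Δ0 a=1 clk=0 b=0
t0.Δ1 a=1 clk=1 b=0
t0.Δ2 a=1 clk=1 b=1
t0.Δ3 a=0 clk=1 b=1
t1.Δ0 a=0 clk=1 b=1
t1.Δ1 a=0 clk=0 b=1
t2.Δ0 a=0 clk=0 b=1
t2.Δ1 a=0 clk=1 b=1
t2.Δ2 a=0 clk=1 b=0
t2.Δ3 a=1 clk=1 b=0
t3.Δ0 a=1 clk=1 b=0
t3.Δ1 a=1 clk=0 b=0
t4.Δ0 a=1 clk=0 b=0
t4.Δ1 a=1 clk=1 b=0
t4.Δ2 a=1 clk=1 b=1
t4.Δ3 a=0 clk=1 b=1
t5.Δ0 a=0 clk=1 b=1
t5.Δ1 a=0 clk=0 b=1
t6.Δ0 a=0 clk=0 b=1
t6.Δ1 a=0 clk=1 b=1
t6.Δ2 a=0 clk=1 b=0
t6.Δ3 a=1 clk=1 b=0
t7.Δ0 a=1 clk=1 b=0
t7.Δ1 a=1 clk=0 b=0
t8.Δ0 a=1 clk=0 b=0
t8.Δ1 a=1 clk=1 b=0
t8.Δ2 a=1 clk=1 b=1
t8.Δ3 a=0 clk=1 b=1
t9.Δ0 a=0 clk=1 b=1
t9.Δ1 a=0 clk=0 b=1
t10.Δ0 a=0 clk=0 b=1
t10.Δ1 a=0 clk=1 b=1
t10.Δ2 a=0 clk=1 b=0
t10.Δ3 a=1 clk=1 b=0
t11.Δ0 a=1 clk=1 b=0
t11.Δ1 a=1 clk=0 b=0
t12.Δ0 a=1 clk=0 b=0
t12.Δ1 a=1 clk=1 b=0
t12.Δ2 a=1 clk=1 b=1
t12.Δ3 a=0 clk=1 b=1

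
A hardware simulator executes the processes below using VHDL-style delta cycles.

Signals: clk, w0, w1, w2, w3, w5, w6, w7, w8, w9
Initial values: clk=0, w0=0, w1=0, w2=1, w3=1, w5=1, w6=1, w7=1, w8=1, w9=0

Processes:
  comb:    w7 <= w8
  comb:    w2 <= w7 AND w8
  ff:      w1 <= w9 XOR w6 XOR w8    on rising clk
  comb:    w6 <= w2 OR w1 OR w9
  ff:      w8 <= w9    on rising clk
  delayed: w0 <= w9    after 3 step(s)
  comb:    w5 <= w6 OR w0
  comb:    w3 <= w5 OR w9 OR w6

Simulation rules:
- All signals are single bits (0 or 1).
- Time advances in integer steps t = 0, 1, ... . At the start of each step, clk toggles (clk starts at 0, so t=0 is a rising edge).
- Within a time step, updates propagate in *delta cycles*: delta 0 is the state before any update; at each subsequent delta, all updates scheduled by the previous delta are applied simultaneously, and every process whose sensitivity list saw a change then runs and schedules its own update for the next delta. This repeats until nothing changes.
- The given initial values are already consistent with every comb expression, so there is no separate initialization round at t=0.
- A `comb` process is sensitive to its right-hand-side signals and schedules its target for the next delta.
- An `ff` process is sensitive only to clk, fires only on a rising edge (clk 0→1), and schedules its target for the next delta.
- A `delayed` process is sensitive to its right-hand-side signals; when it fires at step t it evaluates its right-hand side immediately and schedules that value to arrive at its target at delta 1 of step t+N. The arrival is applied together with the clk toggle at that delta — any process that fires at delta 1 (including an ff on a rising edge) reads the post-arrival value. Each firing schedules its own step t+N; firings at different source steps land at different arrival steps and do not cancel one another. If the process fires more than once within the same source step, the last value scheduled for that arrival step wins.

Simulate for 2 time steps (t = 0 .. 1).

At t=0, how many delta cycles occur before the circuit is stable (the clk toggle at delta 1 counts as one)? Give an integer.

[bits: w3,w1,w8,w5,w7,w6,clk,w0,w9,w2]
t=0: Δ0=1011110001 Δ1=1011111001 Δ2=1001111001 Δ3=1001011000 Δ4=1001001000 Δ5=1000001000 Δ6=0000001000 | 6Δ
t=1: Δ0=0000001000 Δ1=0000000000 | 1Δ

6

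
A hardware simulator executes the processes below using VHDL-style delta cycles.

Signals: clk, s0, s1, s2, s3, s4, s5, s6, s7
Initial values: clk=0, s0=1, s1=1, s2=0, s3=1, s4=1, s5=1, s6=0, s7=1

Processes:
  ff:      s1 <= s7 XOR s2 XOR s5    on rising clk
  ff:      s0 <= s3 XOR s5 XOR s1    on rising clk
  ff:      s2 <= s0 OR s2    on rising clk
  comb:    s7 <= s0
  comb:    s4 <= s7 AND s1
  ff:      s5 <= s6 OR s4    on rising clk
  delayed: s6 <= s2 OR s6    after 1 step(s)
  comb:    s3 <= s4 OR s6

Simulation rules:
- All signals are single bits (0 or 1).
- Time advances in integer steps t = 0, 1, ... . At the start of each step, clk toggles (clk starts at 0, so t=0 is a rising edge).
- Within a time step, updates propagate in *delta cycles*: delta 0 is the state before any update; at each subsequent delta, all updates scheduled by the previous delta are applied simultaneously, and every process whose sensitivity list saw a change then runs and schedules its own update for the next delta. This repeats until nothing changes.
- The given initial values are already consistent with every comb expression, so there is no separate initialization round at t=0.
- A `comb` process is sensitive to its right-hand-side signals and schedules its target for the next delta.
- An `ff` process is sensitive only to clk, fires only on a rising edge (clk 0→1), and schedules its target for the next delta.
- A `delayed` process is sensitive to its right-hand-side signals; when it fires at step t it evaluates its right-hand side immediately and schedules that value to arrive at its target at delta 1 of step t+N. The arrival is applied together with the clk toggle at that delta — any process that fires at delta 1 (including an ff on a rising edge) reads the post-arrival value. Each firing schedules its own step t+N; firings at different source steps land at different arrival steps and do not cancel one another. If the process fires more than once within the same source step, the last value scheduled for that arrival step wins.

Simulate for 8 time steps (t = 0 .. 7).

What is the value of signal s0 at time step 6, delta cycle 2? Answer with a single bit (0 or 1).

0

t=0 Δ0: s6=0 s3=1 s2=0 clk=0 s4=1 s1=1 s7=1 s5=1 s0=1
  Δ1: clk:0→1
  Δ2: s2:0→1, s1:1→0
  Δ3: s4:1→0
  Δ4: s3:1→0
  (4Δ to stable)
t=1 Δ0: s6=0 s3=0 s2=1 clk=1 s4=0 s1=0 s7=1 s5=1 s0=1
  Δ1: s6:0→1, clk:1→0
  Δ2: s3:0→1
  (2Δ to stable)
t=2 Δ0: s6=1 s3=1 s2=1 clk=0 s4=0 s1=0 s7=1 s5=1 s0=1
  Δ1: clk:0→1
  Δ2: s1:0→1, s0:1→0
  Δ3: s4:0→1, s7:1→0
  Δ4: s4:1→0
  (4Δ to stable)
t=3 Δ0: s6=1 s3=1 s2=1 clk=1 s4=0 s1=1 s7=0 s5=1 s0=0
  Δ1: clk:1→0
  (1Δ to stable)
t=4 Δ0: s6=1 s3=1 s2=1 clk=0 s4=0 s1=1 s7=0 s5=1 s0=0
  Δ1: clk:0→1
  Δ2: s1:1→0, s0:0→1
  Δ3: s7:0→1
  (3Δ to stable)
t=5 Δ0: s6=1 s3=1 s2=1 clk=1 s4=0 s1=0 s7=1 s5=1 s0=1
  Δ1: clk:1→0
  (1Δ to stable)
t=6 Δ0: s6=1 s3=1 s2=1 clk=0 s4=0 s1=0 s7=1 s5=1 s0=1
  Δ1: clk:0→1
  Δ2: s1:0→1, s0:1→0
  Δ3: s4:0→1, s7:1→0
  Δ4: s4:1→0
  (4Δ to stable)
t=7 Δ0: s6=1 s3=1 s2=1 clk=1 s4=0 s1=1 s7=0 s5=1 s0=0
  Δ1: clk:1→0
  (1Δ to stable)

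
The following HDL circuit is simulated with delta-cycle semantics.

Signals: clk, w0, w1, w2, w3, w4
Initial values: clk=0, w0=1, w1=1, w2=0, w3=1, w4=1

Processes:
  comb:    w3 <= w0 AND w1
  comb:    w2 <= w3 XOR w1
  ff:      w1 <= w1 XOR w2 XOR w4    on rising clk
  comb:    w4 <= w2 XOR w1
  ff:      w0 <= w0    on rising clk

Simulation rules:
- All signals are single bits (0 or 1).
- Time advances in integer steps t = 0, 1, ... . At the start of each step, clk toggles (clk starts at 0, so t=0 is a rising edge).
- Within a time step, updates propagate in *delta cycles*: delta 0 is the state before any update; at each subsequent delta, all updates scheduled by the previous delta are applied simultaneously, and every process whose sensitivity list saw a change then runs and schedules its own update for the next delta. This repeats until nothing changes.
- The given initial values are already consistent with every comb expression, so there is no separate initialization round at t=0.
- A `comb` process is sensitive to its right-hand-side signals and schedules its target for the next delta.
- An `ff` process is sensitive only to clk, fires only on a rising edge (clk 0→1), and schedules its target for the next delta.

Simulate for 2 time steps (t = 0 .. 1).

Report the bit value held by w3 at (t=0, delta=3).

0

[bits: w0,w2,w3,w1,w4,clk]
t=0: Δ0=101110 Δ1=101111 Δ2=101011 Δ3=110001 Δ4=100011 Δ5=100001 | 5Δ
t=1: Δ0=100001 Δ1=100000 | 1Δ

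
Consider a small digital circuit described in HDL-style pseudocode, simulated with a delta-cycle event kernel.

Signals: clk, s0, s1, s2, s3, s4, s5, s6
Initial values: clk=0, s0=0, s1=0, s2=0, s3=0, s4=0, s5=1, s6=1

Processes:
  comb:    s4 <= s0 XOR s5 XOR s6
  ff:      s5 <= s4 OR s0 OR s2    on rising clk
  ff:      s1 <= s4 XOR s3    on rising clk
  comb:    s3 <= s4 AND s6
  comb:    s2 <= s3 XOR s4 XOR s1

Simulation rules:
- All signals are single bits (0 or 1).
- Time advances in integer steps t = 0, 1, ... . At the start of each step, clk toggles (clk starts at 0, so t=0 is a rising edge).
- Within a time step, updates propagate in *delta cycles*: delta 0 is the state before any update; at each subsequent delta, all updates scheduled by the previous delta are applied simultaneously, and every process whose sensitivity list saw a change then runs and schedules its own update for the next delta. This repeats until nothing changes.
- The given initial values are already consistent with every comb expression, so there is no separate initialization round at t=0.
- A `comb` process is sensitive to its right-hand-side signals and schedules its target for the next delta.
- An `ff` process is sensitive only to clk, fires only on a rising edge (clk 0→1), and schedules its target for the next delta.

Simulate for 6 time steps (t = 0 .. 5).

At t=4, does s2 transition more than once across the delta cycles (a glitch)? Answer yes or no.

yes

t0.Δ0 s0=0 s2=0 clk=0 s1=0 s3=0 s5=1 s6=1 s4=0
t0.Δ1 s0=0 s2=0 clk=1 s1=0 s3=0 s5=1 s6=1 s4=0
t0.Δ2 s0=0 s2=0 clk=1 s1=0 s3=0 s5=0 s6=1 s4=0
t0.Δ3 s0=0 s2=0 clk=1 s1=0 s3=0 s5=0 s6=1 s4=1
t0.Δ4 s0=0 s2=1 clk=1 s1=0 s3=1 s5=0 s6=1 s4=1
t0.Δ5 s0=0 s2=0 clk=1 s1=0 s3=1 s5=0 s6=1 s4=1
t1.Δ0 s0=0 s2=0 clk=1 s1=0 s3=1 s5=0 s6=1 s4=1
t1.Δ1 s0=0 s2=0 clk=0 s1=0 s3=1 s5=0 s6=1 s4=1
t2.Δ0 s0=0 s2=0 clk=0 s1=0 s3=1 s5=0 s6=1 s4=1
t2.Δ1 s0=0 s2=0 clk=1 s1=0 s3=1 s5=0 s6=1 s4=1
t2.Δ2 s0=0 s2=0 clk=1 s1=0 s3=1 s5=1 s6=1 s4=1
t2.Δ3 s0=0 s2=0 clk=1 s1=0 s3=1 s5=1 s6=1 s4=0
t2.Δ4 s0=0 s2=1 clk=1 s1=0 s3=0 s5=1 s6=1 s4=0
t2.Δ5 s0=0 s2=0 clk=1 s1=0 s3=0 s5=1 s6=1 s4=0
t3.Δ0 s0=0 s2=0 clk=1 s1=0 s3=0 s5=1 s6=1 s4=0
t3.Δ1 s0=0 s2=0 clk=0 s1=0 s3=0 s5=1 s6=1 s4=0
t4.Δ0 s0=0 s2=0 clk=0 s1=0 s3=0 s5=1 s6=1 s4=0
t4.Δ1 s0=0 s2=0 clk=1 s1=0 s3=0 s5=1 s6=1 s4=0
t4.Δ2 s0=0 s2=0 clk=1 s1=0 s3=0 s5=0 s6=1 s4=0
t4.Δ3 s0=0 s2=0 clk=1 s1=0 s3=0 s5=0 s6=1 s4=1
t4.Δ4 s0=0 s2=1 clk=1 s1=0 s3=1 s5=0 s6=1 s4=1
t4.Δ5 s0=0 s2=0 clk=1 s1=0 s3=1 s5=0 s6=1 s4=1
t5.Δ0 s0=0 s2=0 clk=1 s1=0 s3=1 s5=0 s6=1 s4=1
t5.Δ1 s0=0 s2=0 clk=0 s1=0 s3=1 s5=0 s6=1 s4=1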